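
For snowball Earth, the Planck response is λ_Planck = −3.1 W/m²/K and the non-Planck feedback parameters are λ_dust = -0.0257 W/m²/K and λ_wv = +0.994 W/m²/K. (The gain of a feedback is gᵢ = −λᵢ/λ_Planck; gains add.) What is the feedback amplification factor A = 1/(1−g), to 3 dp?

Convert to gains: g_dust = -0.0257/3.1 = -0.00829; g_wv = 0.994/3.1 = 0.3206.
Total gain g = 0.31231.
A = 1/(1 − 0.31231) = 1.454.

1.454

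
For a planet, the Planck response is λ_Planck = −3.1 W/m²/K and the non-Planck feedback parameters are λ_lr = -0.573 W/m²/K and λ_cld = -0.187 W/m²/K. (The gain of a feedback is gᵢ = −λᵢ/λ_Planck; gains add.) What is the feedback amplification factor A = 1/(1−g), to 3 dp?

0.803

Convert to gains: g_lr = -0.573/3.1 = -0.1848; g_cld = -0.187/3.1 = -0.06032.
Total gain g = -0.24512.
A = 1/(1 + 0.24512) = 0.803.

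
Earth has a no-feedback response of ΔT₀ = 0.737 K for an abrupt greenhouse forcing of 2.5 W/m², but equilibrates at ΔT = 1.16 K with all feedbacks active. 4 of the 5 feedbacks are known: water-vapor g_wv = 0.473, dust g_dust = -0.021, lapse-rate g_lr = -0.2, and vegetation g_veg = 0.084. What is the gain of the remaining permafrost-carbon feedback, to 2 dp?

0.03

Amplification A = ΔT/ΔT₀ = 1.16/0.737 = 1.574.
Total gain g = 1 − 1/A = 1 − 1/1.574 = 0.3647.
Known gains sum to 0.473 − 0.021 − 0.2 + 0.084 = 0.336.
g_pf = 0.3647 − 0.336 = 0.03.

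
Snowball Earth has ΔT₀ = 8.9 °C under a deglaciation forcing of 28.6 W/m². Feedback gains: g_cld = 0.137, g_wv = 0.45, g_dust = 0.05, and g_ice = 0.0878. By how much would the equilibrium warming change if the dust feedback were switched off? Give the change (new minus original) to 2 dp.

Original: g = 0.7248, ΔT = 8.9/(1−0.7248) = 32.3401 °C.
Without dust: g' = 0.6748, ΔT' = 8.9/(1−0.6748) = 27.3678 °C.
Change = 27.3678 − 32.3401 = -4.97 °C.

-4.97 °C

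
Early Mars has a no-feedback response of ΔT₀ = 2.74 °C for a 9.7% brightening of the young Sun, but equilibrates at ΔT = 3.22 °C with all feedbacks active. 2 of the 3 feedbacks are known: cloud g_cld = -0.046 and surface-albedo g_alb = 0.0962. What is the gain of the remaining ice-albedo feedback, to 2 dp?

Amplification A = ΔT/ΔT₀ = 3.22/2.74 = 1.175.
Total gain g = 1 − 1/A = 1 − 1/1.175 = 0.1489.
Known gains sum to -0.046 + 0.0962 = 0.0502.
g_ice = 0.1489 − 0.0502 = 0.10.

0.10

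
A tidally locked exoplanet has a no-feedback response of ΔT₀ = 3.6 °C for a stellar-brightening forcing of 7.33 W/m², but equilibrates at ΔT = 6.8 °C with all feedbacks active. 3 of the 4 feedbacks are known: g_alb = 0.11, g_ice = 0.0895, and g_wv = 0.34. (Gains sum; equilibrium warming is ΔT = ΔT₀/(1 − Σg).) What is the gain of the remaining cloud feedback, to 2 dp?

Amplification A = ΔT/ΔT₀ = 6.8/3.6 = 1.889.
Total gain g = 1 − 1/A = 1 − 1/1.889 = 0.4706.
Known gains sum to 0.11 + 0.0895 + 0.34 = 0.5395.
g_cld = 0.4706 − 0.5395 = -0.07.

-0.07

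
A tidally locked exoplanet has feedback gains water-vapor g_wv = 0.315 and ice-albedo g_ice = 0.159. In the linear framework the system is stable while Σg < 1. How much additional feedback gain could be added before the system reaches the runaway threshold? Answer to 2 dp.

0.53

Current total gain = 0.315 + 0.159 = 0.474.
Margin to runaway = 1 − 0.474 = 0.53.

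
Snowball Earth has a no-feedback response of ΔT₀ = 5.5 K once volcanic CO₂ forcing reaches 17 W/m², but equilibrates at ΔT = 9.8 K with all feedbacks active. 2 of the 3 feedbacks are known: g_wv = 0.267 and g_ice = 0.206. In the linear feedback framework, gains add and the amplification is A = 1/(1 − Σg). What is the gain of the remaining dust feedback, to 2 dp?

-0.03

Amplification A = ΔT/ΔT₀ = 9.8/5.5 = 1.782.
Total gain g = 1 − 1/A = 1 − 1/1.782 = 0.4388.
Known gains sum to 0.267 + 0.206 = 0.473.
g_dust = 0.4388 − 0.473 = -0.03.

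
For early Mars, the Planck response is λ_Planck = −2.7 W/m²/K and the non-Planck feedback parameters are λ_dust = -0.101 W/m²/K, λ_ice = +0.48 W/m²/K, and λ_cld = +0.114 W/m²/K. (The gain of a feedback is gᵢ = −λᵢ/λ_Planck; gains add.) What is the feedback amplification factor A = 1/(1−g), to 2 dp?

Convert to gains: g_dust = -0.101/2.7 = -0.03741; g_ice = 0.48/2.7 = 0.1778; g_cld = 0.114/2.7 = 0.04222.
Total gain g = 0.18261.
A = 1/(1 − 0.18261) = 1.22.

1.22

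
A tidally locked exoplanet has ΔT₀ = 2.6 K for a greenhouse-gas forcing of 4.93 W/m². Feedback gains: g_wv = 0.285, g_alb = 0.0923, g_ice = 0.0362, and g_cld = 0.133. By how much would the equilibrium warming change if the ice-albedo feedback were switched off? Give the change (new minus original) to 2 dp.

-0.42 K

Original: g = 0.5465, ΔT = 2.6/(1−0.5465) = 5.7332 K.
Without ice-albedo: g' = 0.5103, ΔT' = 2.6/(1−0.5103) = 5.3094 K.
Change = 5.3094 − 5.7332 = -0.42 K.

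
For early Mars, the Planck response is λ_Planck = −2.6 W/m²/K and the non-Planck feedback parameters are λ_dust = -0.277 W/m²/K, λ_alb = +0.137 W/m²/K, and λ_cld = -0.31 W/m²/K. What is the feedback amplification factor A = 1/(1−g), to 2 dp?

Convert to gains: g_dust = -0.277/2.6 = -0.1065; g_alb = 0.137/2.6 = 0.05269; g_cld = -0.31/2.6 = -0.1192.
Total gain g = -0.17301.
A = 1/(1 + 0.17301) = 0.85.

0.85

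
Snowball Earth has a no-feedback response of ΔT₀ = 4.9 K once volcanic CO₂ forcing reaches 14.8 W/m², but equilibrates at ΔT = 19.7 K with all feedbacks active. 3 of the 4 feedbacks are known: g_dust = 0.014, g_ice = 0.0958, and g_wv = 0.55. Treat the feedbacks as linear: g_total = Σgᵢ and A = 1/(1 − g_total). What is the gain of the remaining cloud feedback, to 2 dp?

Amplification A = ΔT/ΔT₀ = 19.7/4.9 = 4.02.
Total gain g = 1 − 1/A = 1 − 1/4.02 = 0.7512.
Known gains sum to 0.014 + 0.0958 + 0.55 = 0.6598.
g_cld = 0.7512 − 0.6598 = 0.09.

0.09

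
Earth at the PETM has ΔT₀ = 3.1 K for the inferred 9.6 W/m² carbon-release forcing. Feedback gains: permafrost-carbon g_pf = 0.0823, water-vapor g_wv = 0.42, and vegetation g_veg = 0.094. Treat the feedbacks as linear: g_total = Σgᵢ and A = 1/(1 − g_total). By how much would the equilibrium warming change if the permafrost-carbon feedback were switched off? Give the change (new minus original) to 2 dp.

-1.30 K

Original: g = 0.5963, ΔT = 3.1/(1−0.5963) = 7.6790 K.
Without permafrost-carbon: g' = 0.514, ΔT' = 3.1/(1−0.514) = 6.3786 K.
Change = 6.3786 − 7.6790 = -1.30 K.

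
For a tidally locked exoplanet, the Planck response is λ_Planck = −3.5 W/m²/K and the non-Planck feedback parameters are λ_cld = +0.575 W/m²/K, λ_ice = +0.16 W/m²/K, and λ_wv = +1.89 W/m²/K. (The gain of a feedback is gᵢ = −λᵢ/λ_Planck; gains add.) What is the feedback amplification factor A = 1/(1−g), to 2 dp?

Convert to gains: g_cld = 0.575/3.5 = 0.1643; g_ice = 0.16/3.5 = 0.04571; g_wv = 1.89/3.5 = 0.54.
Total gain g = 0.75001.
A = 1/(1 − 0.75001) = 4.00.

4.00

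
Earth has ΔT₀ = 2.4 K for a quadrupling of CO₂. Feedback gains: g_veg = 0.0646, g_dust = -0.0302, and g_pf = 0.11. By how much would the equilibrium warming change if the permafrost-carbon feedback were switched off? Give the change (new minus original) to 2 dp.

-0.32 K

Original: g = 0.1444, ΔT = 2.4/(1−0.1444) = 2.8050 K.
Without permafrost-carbon: g' = 0.0344, ΔT' = 2.4/(1−0.0344) = 2.4855 K.
Change = 2.4855 − 2.8050 = -0.32 K.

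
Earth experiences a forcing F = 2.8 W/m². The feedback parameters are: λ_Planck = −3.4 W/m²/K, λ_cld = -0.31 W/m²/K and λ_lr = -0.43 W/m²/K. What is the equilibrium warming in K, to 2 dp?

0.68 K

Net feedback parameter λ = (−3.4) + (-0.31) + (-0.43) = -4.14 W/m²/K.
ΔT = −F/λ = −2.8/(-4.14) = 0.68 K.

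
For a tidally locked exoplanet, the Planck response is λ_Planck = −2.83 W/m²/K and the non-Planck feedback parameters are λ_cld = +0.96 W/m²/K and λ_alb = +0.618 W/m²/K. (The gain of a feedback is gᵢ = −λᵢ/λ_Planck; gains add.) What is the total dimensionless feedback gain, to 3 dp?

0.558

Convert to gains: g_cld = 0.96/2.83 = 0.3392; g_alb = 0.618/2.83 = 0.2184.
Total gain g = 0.5576.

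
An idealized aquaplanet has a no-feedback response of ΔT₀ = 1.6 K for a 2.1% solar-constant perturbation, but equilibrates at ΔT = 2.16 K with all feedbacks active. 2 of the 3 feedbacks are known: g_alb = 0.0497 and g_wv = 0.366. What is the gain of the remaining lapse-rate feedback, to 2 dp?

Amplification A = ΔT/ΔT₀ = 2.16/1.6 = 1.35.
Total gain g = 1 − 1/A = 1 − 1/1.35 = 0.2593.
Known gains sum to 0.0497 + 0.366 = 0.4157.
g_lr = 0.2593 − 0.4157 = -0.16.

-0.16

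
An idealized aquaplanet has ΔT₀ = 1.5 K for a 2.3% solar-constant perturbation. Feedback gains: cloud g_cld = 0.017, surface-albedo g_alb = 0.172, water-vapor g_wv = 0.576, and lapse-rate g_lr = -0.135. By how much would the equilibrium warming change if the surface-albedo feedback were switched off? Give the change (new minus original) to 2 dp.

-1.29 K

Original: g = 0.63, ΔT = 1.5/(1−0.63) = 4.0541 K.
Without surface-albedo: g' = 0.458, ΔT' = 1.5/(1−0.458) = 2.7675 K.
Change = 2.7675 − 4.0541 = -1.29 K.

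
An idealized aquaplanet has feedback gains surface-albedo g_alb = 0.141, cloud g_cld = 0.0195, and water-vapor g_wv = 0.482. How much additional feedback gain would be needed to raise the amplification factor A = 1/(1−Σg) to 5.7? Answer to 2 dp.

0.18

Current total gain = 0.6425.
Target gain for A = 5.7: g* = 1 − 1/5.7 = 0.8246.
Additional gain needed = 0.8246 − 0.6425 = 0.18.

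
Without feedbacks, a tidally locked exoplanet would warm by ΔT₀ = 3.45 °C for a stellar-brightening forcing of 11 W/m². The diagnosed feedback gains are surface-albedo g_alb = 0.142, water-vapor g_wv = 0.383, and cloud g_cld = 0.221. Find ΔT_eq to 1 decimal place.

13.6 °C

Total gain g = 0.142 + 0.383 + 0.221 = 0.746.
Amplification A = 1/(1 − 0.746) = 3.937.
ΔT = 3.45 × 3.937 = 13.6 °C.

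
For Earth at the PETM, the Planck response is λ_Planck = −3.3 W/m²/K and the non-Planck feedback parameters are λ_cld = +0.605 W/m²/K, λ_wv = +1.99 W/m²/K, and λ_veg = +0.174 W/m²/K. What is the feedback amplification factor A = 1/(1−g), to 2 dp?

6.21

Convert to gains: g_cld = 0.605/3.3 = 0.1833; g_wv = 1.99/3.3 = 0.603; g_veg = 0.174/3.3 = 0.05273.
Total gain g = 0.83903.
A = 1/(1 − 0.83903) = 6.21.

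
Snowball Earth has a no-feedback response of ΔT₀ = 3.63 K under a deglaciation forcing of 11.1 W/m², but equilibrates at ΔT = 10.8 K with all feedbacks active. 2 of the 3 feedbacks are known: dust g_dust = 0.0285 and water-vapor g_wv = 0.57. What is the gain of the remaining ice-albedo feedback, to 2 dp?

0.07

Amplification A = ΔT/ΔT₀ = 10.8/3.63 = 2.975.
Total gain g = 1 − 1/A = 1 − 1/2.975 = 0.6639.
Known gains sum to 0.0285 + 0.57 = 0.5985.
g_ice = 0.6639 − 0.5985 = 0.07.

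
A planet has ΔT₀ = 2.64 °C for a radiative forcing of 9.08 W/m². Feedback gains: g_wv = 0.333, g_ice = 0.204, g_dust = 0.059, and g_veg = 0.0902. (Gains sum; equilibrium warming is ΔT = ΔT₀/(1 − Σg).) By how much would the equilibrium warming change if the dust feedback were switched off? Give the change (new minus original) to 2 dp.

-1.33 °C

Original: g = 0.6862, ΔT = 2.64/(1−0.6862) = 8.4130 °C.
Without dust: g' = 0.6272, ΔT' = 2.64/(1−0.6272) = 7.0815 °C.
Change = 7.0815 − 8.4130 = -1.33 °C.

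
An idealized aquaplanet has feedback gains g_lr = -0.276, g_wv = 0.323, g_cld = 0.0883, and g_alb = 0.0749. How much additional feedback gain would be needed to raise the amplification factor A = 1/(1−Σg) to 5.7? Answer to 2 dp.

Current total gain = 0.2102.
Target gain for A = 5.7: g* = 1 − 1/5.7 = 0.8246.
Additional gain needed = 0.8246 − 0.2102 = 0.61.

0.61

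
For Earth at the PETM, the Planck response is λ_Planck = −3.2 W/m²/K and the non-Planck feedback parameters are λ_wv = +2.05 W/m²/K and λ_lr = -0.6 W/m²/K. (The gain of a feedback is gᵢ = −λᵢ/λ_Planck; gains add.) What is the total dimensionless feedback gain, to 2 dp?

Convert to gains: g_wv = 2.05/3.2 = 0.6406; g_lr = -0.6/3.2 = -0.1875.
Total gain g = 0.4531.

0.45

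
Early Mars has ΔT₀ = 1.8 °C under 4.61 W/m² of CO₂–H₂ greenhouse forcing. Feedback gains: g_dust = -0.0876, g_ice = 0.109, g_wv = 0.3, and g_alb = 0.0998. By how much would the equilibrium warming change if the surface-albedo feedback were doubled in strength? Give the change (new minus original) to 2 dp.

0.65 °C

Original: g = 0.4212, ΔT = 1.8/(1−0.4212) = 3.1099 °C.
With doubled surface-albedo: g' = 0.521, ΔT' = 1.8/(1−0.521) = 3.7578 °C.
Change = 3.7578 − 3.1099 = 0.65 °C.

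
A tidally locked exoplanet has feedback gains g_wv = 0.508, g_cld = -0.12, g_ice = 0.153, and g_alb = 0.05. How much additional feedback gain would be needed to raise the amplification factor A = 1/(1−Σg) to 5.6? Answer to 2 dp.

Current total gain = 0.591.
Target gain for A = 5.6: g* = 1 − 1/5.6 = 0.8214.
Additional gain needed = 0.8214 − 0.591 = 0.23.

0.23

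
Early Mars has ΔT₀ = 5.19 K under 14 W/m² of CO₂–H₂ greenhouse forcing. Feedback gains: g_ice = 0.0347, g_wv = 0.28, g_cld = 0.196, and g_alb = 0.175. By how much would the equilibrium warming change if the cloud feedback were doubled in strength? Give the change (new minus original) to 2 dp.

27.36 K

Original: g = 0.6857, ΔT = 5.19/(1−0.6857) = 16.5129 K.
With doubled cloud: g' = 0.8817, ΔT' = 5.19/(1−0.8817) = 43.8715 K.
Change = 43.8715 − 16.5129 = 27.36 K.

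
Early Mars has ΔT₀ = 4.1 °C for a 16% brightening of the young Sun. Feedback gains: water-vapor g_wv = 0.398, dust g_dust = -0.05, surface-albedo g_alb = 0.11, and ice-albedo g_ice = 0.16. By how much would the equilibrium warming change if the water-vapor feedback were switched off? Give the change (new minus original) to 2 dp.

Original: g = 0.618, ΔT = 4.1/(1−0.618) = 10.7330 °C.
Without water-vapor: g' = 0.22, ΔT' = 4.1/(1−0.22) = 5.2564 °C.
Change = 5.2564 − 10.7330 = -5.48 °C.

-5.48 °C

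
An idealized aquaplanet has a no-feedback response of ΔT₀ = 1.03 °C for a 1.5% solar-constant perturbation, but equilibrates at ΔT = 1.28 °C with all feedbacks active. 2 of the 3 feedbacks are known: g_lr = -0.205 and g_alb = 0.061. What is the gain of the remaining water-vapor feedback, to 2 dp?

Amplification A = ΔT/ΔT₀ = 1.28/1.03 = 1.243.
Total gain g = 1 − 1/A = 1 − 1/1.243 = 0.1955.
Known gains sum to -0.205 + 0.061 = -0.144.
g_wv = 0.1955 + 0.144 = 0.34.

0.34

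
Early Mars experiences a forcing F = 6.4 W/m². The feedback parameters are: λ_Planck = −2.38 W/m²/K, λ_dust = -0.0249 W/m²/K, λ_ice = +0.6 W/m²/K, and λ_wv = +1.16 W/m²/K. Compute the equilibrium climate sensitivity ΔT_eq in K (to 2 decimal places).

9.92 K

Net feedback parameter λ = (−2.38) + (-0.0249) + (+0.6) + (+1.16) = -0.6449 W/m²/K.
ΔT = −F/λ = −6.4/(-0.6449) = 9.92 K.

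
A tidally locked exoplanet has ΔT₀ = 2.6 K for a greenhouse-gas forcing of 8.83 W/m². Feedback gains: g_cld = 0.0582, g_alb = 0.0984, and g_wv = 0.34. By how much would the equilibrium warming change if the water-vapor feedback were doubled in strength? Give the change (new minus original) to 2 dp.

10.75 K

Original: g = 0.4966, ΔT = 2.6/(1−0.4966) = 5.1649 K.
With doubled water-vapor: g' = 0.8366, ΔT' = 2.6/(1−0.8366) = 15.9119 K.
Change = 15.9119 − 5.1649 = 10.75 K.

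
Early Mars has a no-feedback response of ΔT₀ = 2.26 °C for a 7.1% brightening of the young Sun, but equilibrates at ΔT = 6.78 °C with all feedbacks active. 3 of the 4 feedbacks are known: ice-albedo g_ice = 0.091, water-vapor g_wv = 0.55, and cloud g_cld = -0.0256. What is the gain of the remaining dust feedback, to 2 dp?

Amplification A = ΔT/ΔT₀ = 6.78/2.26 = 3.
Total gain g = 1 − 1/A = 1 − 1/3 = 0.6667.
Known gains sum to 0.091 + 0.55 − 0.0256 = 0.6154.
g_dust = 0.6667 − 0.6154 = 0.05.

0.05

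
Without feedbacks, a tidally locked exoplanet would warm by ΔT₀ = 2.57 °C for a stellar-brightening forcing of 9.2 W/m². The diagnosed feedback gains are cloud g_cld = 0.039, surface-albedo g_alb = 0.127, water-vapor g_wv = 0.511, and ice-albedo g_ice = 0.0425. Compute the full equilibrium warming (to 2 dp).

9.16 °C

Total gain g = 0.039 + 0.127 + 0.511 + 0.0425 = 0.7195.
Amplification A = 1/(1 − 0.7195) = 3.565.
ΔT = 2.57 × 3.565 = 9.16 °C.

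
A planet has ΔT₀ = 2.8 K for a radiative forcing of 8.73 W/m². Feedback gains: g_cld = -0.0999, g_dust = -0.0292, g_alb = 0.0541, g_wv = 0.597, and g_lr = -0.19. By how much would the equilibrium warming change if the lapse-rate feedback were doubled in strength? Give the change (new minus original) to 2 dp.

-0.93 K

Original: g = 0.332, ΔT = 2.8/(1−0.332) = 4.1916 K.
With doubled lapse-rate: g' = 0.142, ΔT' = 2.8/(1−0.142) = 3.2634 K.
Change = 3.2634 − 4.1916 = -0.93 K.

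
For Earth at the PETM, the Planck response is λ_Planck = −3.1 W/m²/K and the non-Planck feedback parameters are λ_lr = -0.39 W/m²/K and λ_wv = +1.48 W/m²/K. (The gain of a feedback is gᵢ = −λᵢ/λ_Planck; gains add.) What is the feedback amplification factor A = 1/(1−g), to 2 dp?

Convert to gains: g_lr = -0.39/3.1 = -0.1258; g_wv = 1.48/3.1 = 0.4774.
Total gain g = 0.3516.
A = 1/(1 − 0.3516) = 1.54.

1.54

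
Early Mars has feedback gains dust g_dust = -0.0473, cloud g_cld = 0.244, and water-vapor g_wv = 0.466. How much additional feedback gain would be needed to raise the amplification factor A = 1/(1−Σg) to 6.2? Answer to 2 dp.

Current total gain = 0.6627.
Target gain for A = 6.2: g* = 1 − 1/6.2 = 0.8387.
Additional gain needed = 0.8387 − 0.6627 = 0.18.

0.18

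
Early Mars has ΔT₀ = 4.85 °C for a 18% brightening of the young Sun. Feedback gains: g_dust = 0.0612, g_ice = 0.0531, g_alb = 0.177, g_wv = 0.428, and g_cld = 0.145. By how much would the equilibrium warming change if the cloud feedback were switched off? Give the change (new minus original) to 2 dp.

Original: g = 0.8643, ΔT = 4.85/(1−0.8643) = 35.7406 °C.
Without cloud: g' = 0.7193, ΔT' = 4.85/(1−0.7193) = 17.2782 °C.
Change = 17.2782 − 35.7406 = -18.46 °C.

-18.46 °C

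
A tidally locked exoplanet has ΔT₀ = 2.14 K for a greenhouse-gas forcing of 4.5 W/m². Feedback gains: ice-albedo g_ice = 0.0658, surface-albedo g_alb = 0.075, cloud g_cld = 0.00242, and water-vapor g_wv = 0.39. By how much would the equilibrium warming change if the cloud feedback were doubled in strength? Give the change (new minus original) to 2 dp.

Original: g = 0.53322, ΔT = 2.14/(1−0.53322) = 4.5846 K.
With doubled cloud: g' = 0.53564, ΔT' = 2.14/(1−0.53564) = 4.6085 K.
Change = 4.6085 − 4.5846 = 0.02 K.

0.02 K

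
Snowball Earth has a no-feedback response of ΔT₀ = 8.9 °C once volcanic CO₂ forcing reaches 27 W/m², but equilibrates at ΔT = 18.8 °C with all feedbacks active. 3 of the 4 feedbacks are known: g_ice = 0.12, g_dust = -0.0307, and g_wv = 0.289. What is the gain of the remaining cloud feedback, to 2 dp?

0.15

Amplification A = ΔT/ΔT₀ = 18.8/8.9 = 2.112.
Total gain g = 1 − 1/A = 1 − 1/2.112 = 0.5265.
Known gains sum to 0.12 − 0.0307 + 0.289 = 0.3783.
g_cld = 0.5265 − 0.3783 = 0.15.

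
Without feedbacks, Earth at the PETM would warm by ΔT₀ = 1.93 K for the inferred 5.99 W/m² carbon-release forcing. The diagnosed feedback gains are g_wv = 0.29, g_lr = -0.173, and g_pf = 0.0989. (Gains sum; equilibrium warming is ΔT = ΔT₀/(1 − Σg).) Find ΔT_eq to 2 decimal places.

2.46 K

Total gain g = 0.29 − 0.173 + 0.0989 = 0.2159.
Amplification A = 1/(1 − 0.2159) = 1.275.
ΔT = 1.93 × 1.275 = 2.46 K.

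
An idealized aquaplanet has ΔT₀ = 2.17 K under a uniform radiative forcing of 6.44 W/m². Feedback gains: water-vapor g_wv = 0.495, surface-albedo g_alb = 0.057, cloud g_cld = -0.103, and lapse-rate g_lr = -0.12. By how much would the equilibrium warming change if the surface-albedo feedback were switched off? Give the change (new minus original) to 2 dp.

-0.25 K

Original: g = 0.329, ΔT = 2.17/(1−0.329) = 3.2340 K.
Without surface-albedo: g' = 0.272, ΔT' = 2.17/(1−0.272) = 2.9808 K.
Change = 2.9808 − 3.2340 = -0.25 K.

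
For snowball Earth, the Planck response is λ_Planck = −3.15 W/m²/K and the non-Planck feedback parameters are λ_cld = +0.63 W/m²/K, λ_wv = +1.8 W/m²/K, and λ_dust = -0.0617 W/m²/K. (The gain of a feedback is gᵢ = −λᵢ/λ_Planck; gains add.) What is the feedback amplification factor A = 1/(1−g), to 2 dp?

4.03

Convert to gains: g_cld = 0.63/3.15 = 0.2; g_wv = 1.8/3.15 = 0.5714; g_dust = -0.0617/3.15 = -0.01959.
Total gain g = 0.75181.
A = 1/(1 − 0.75181) = 4.03.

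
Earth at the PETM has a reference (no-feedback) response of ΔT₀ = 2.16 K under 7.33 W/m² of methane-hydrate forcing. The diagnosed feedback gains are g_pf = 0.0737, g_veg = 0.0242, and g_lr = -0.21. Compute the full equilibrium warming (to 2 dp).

1.94 K

Total gain g = 0.0737 + 0.0242 − 0.21 = -0.1121.
Amplification A = 1/(1 + 0.1121) = 0.8992.
ΔT = 2.16 × 0.8992 = 1.94 K.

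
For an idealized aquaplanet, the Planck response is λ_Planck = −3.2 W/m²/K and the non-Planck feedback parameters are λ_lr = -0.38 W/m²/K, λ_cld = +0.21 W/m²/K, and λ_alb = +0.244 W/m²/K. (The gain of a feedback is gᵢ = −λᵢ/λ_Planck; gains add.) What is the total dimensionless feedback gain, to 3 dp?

0.023

Convert to gains: g_lr = -0.38/3.2 = -0.1187; g_cld = 0.21/3.2 = 0.06562; g_alb = 0.244/3.2 = 0.07625.
Total gain g = 0.02317.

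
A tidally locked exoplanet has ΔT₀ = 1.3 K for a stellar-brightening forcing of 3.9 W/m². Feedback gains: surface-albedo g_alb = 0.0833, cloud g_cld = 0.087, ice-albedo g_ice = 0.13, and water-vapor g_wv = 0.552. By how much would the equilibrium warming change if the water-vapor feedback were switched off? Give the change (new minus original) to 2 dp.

Original: g = 0.8523, ΔT = 1.3/(1−0.8523) = 8.8016 K.
Without water-vapor: g' = 0.3003, ΔT' = 1.3/(1−0.3003) = 1.8579 K.
Change = 1.8579 − 8.8016 = -6.94 K.

-6.94 K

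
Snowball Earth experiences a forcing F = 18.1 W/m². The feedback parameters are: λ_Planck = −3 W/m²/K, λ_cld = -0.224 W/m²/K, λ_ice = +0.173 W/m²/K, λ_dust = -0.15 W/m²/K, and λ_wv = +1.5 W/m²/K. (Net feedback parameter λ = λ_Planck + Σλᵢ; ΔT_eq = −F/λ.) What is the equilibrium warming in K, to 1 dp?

Net feedback parameter λ = (−3) + (-0.224) + (+0.173) + (-0.15) + (+1.5) = -1.701 W/m²/K.
ΔT = −F/λ = −18.1/(-1.701) = 10.6 K.

10.6 K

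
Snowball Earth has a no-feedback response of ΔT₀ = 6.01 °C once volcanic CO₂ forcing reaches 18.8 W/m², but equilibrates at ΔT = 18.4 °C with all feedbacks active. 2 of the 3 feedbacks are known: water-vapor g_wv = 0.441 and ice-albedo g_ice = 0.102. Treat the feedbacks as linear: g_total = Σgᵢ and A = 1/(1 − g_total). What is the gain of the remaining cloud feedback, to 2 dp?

Amplification A = ΔT/ΔT₀ = 18.4/6.01 = 3.062.
Total gain g = 1 − 1/A = 1 − 1/3.062 = 0.6734.
Known gains sum to 0.441 + 0.102 = 0.543.
g_cld = 0.6734 − 0.543 = 0.13.

0.13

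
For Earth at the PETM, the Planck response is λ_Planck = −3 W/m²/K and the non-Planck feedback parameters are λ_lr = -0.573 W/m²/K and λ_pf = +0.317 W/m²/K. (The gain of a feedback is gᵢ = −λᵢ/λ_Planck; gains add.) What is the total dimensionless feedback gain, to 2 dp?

-0.09

Convert to gains: g_lr = -0.573/3 = -0.191; g_pf = 0.317/3 = 0.1057.
Total gain g = -0.0853.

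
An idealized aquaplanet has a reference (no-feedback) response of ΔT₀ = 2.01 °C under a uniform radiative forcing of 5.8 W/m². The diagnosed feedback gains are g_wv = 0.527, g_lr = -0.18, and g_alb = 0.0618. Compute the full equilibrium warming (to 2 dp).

3.40 °C

Total gain g = 0.527 − 0.18 + 0.0618 = 0.4088.
Amplification A = 1/(1 − 0.4088) = 1.691.
ΔT = 2.01 × 1.691 = 3.40 °C.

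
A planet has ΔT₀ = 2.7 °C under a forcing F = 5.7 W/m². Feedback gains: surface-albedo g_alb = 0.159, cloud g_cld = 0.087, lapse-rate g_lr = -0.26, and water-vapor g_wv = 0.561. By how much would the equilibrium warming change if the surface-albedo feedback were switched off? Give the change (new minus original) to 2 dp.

Original: g = 0.547, ΔT = 2.7/(1−0.547) = 5.9603 °C.
Without surface-albedo: g' = 0.388, ΔT' = 2.7/(1−0.388) = 4.4118 °C.
Change = 4.4118 − 5.9603 = -1.55 °C.

-1.55 °C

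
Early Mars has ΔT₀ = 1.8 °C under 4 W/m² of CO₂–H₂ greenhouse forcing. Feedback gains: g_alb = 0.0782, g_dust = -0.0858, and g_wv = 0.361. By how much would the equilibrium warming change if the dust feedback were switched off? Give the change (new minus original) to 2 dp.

Original: g = 0.3534, ΔT = 1.8/(1−0.3534) = 2.7838 °C.
Without dust: g' = 0.4392, ΔT' = 1.8/(1−0.4392) = 3.2097 °C.
Change = 3.2097 − 2.7838 = 0.43 °C.

0.43 °C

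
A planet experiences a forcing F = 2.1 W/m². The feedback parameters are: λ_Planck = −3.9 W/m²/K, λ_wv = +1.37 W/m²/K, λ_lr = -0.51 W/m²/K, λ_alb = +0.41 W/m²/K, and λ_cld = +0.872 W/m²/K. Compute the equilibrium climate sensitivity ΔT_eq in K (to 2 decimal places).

Net feedback parameter λ = (−3.9) + (+1.37) + (-0.51) + (+0.41) + (+0.872) = -1.758 W/m²/K.
ΔT = −F/λ = −2.1/(-1.758) = 1.19 K.

1.19 K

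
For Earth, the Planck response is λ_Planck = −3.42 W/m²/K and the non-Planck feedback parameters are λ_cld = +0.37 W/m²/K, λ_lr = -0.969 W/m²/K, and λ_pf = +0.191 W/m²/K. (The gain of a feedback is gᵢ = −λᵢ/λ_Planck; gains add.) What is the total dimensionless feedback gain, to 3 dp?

Convert to gains: g_cld = 0.37/3.42 = 0.1082; g_lr = -0.969/3.42 = -0.2833; g_pf = 0.191/3.42 = 0.05585.
Total gain g = -0.11925.

-0.119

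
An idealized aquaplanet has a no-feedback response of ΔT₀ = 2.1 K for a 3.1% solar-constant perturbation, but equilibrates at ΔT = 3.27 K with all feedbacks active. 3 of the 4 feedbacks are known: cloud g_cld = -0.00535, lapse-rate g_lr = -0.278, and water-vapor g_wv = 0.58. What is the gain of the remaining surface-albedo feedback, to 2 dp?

Amplification A = ΔT/ΔT₀ = 3.27/2.1 = 1.557.
Total gain g = 1 − 1/A = 1 − 1/1.557 = 0.3577.
Known gains sum to -0.00535 − 0.278 + 0.58 = 0.29665.
g_alb = 0.3577 − 0.29665 = 0.06.

0.06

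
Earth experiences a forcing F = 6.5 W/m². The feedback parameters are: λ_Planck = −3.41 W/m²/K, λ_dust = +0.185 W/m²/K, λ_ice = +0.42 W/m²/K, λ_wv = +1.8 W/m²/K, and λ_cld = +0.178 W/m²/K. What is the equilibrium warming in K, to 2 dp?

Net feedback parameter λ = (−3.41) + (+0.185) + (+0.42) + (+1.8) + (+0.178) = -0.827 W/m²/K.
ΔT = −F/λ = −6.5/(-0.827) = 7.86 K.

7.86 K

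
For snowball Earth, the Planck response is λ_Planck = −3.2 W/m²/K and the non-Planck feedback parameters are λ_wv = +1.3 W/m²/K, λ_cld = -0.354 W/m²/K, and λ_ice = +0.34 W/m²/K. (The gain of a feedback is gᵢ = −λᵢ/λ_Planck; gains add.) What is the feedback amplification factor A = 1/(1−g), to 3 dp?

1.672

Convert to gains: g_wv = 1.3/3.2 = 0.4062; g_cld = -0.354/3.2 = -0.1106; g_ice = 0.34/3.2 = 0.1062.
Total gain g = 0.4018.
A = 1/(1 − 0.4018) = 1.672.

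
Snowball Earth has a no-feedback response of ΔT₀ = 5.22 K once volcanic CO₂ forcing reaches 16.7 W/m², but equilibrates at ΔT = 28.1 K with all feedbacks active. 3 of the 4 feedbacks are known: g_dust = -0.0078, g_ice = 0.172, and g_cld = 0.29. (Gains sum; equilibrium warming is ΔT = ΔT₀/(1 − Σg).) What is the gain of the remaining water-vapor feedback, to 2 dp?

0.36

Amplification A = ΔT/ΔT₀ = 28.1/5.22 = 5.383.
Total gain g = 1 − 1/A = 1 − 1/5.383 = 0.8142.
Known gains sum to -0.0078 + 0.172 + 0.29 = 0.4542.
g_wv = 0.8142 − 0.4542 = 0.36.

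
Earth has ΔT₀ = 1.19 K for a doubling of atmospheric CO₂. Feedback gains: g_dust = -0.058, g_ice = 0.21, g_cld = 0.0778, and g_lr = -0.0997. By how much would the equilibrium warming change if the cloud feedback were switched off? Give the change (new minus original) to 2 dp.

-0.11 K

Original: g = 0.1301, ΔT = 1.19/(1−0.1301) = 1.3680 K.
Without cloud: g' = 0.0523, ΔT' = 1.19/(1−0.0523) = 1.2557 K.
Change = 1.2557 − 1.3680 = -0.11 K.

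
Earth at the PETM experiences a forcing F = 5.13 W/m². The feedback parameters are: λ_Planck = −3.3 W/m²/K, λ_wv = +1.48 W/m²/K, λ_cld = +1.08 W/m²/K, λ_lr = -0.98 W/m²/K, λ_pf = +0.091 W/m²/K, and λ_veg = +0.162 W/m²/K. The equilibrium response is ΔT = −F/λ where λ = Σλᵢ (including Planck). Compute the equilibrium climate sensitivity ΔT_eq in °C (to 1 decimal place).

Net feedback parameter λ = (−3.3) + (+1.48) + (+1.08) + (-0.98) + (+0.091) + (+0.162) = -1.467 W/m²/K.
ΔT = −F/λ = −5.13/(-1.467) = 3.5 °C.

3.5 °C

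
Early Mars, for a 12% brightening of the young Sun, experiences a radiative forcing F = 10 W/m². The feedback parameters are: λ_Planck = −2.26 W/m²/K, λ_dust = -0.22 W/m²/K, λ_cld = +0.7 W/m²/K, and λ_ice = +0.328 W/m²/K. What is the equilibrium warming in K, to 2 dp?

6.89 K

Net feedback parameter λ = (−2.26) + (-0.22) + (+0.7) + (+0.328) = -1.452 W/m²/K.
ΔT = −F/λ = −10/(-1.452) = 6.89 K.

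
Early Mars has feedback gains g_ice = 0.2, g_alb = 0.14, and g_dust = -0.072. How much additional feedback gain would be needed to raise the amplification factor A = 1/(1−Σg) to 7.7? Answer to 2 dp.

0.60

Current total gain = 0.268.
Target gain for A = 7.7: g* = 1 − 1/7.7 = 0.8701.
Additional gain needed = 0.8701 − 0.268 = 0.60.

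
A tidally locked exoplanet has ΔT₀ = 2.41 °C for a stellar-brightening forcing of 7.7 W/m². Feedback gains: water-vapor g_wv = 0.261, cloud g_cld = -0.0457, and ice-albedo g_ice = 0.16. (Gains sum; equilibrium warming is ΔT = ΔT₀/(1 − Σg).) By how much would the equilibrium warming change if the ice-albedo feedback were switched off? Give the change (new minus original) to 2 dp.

Original: g = 0.3753, ΔT = 2.41/(1−0.3753) = 3.8579 °C.
Without ice-albedo: g' = 0.2153, ΔT' = 2.41/(1−0.2153) = 3.0712 °C.
Change = 3.0712 − 3.8579 = -0.79 °C.

-0.79 °C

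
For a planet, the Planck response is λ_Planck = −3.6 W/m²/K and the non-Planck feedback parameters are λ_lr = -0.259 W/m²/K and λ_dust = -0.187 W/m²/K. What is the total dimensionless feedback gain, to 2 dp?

Convert to gains: g_lr = -0.259/3.6 = -0.07194; g_dust = -0.187/3.6 = -0.05194.
Total gain g = -0.12388.

-0.12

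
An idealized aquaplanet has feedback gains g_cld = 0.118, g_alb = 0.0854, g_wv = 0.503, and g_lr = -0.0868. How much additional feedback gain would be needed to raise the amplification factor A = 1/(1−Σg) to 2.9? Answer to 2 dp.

Current total gain = 0.6196.
Target gain for A = 2.9: g* = 1 − 1/2.9 = 0.6552.
Additional gain needed = 0.6552 − 0.6196 = 0.04.

0.04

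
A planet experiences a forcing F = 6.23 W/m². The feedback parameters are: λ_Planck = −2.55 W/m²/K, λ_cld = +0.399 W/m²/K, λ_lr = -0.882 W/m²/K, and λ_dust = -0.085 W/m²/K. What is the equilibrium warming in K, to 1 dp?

2.0 K

Net feedback parameter λ = (−2.55) + (+0.399) + (-0.882) + (-0.085) = -3.118 W/m²/K.
ΔT = −F/λ = −6.23/(-3.118) = 2.0 K.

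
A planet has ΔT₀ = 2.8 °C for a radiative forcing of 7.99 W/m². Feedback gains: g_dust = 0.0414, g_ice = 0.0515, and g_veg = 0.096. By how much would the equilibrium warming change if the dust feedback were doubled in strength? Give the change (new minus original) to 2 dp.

Original: g = 0.1889, ΔT = 2.8/(1−0.1889) = 3.4521 °C.
With doubled dust: g' = 0.2303, ΔT' = 2.8/(1−0.2303) = 3.6378 °C.
Change = 3.6378 − 3.4521 = 0.19 °C.

0.19 °C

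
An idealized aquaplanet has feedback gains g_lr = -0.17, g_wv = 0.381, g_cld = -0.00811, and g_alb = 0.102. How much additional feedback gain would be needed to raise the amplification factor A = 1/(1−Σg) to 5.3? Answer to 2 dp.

0.51

Current total gain = 0.30489.
Target gain for A = 5.3: g* = 1 − 1/5.3 = 0.8113.
Additional gain needed = 0.8113 − 0.30489 = 0.51.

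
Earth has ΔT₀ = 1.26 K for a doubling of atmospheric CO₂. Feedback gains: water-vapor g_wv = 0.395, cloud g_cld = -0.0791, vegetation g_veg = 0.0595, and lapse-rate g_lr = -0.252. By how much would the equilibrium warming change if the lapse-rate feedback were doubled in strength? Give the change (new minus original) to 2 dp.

Original: g = 0.1234, ΔT = 1.26/(1−0.1234) = 1.4374 K.
With doubled lapse-rate: g' = -0.1286, ΔT' = 1.26/(1+0.1286) = 1.1164 K.
Change = 1.1164 − 1.4374 = -0.32 K.

-0.32 K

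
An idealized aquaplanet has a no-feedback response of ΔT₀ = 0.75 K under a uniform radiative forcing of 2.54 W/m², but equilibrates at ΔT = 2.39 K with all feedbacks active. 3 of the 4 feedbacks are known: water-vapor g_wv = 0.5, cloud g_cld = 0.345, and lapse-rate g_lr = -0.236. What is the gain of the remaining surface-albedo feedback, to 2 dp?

Amplification A = ΔT/ΔT₀ = 2.39/0.75 = 3.187.
Total gain g = 1 − 1/A = 1 − 1/3.187 = 0.6862.
Known gains sum to 0.5 + 0.345 − 0.236 = 0.609.
g_alb = 0.6862 − 0.609 = 0.08.

0.08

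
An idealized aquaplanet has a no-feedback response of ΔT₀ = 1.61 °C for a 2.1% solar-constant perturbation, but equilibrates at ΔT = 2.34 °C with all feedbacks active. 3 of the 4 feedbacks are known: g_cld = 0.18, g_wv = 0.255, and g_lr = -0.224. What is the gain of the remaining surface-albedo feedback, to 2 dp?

Amplification A = ΔT/ΔT₀ = 2.34/1.61 = 1.453.
Total gain g = 1 − 1/A = 1 − 1/1.453 = 0.3118.
Known gains sum to 0.18 + 0.255 − 0.224 = 0.211.
g_alb = 0.3118 − 0.211 = 0.10.

0.10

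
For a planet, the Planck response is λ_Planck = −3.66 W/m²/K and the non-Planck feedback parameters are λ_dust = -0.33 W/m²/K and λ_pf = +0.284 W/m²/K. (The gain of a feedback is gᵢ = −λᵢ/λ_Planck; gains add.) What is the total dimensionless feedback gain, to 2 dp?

-0.01

Convert to gains: g_dust = -0.33/3.66 = -0.09016; g_pf = 0.284/3.66 = 0.0776.
Total gain g = -0.01256.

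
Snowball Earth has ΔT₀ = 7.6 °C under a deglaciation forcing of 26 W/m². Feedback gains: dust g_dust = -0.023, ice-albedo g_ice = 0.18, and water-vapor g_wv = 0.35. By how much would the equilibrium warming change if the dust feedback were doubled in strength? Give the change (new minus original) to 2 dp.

-0.69 °C

Original: g = 0.507, ΔT = 7.6/(1−0.507) = 15.4158 °C.
With doubled dust: g' = 0.484, ΔT' = 7.6/(1−0.484) = 14.7287 °C.
Change = 14.7287 − 15.4158 = -0.69 °C.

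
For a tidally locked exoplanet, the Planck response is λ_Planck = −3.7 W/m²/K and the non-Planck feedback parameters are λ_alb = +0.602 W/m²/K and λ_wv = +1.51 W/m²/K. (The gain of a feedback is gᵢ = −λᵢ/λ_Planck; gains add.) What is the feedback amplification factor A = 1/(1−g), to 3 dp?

2.330

Convert to gains: g_alb = 0.602/3.7 = 0.1627; g_wv = 1.51/3.7 = 0.4081.
Total gain g = 0.5708.
A = 1/(1 − 0.5708) = 2.330.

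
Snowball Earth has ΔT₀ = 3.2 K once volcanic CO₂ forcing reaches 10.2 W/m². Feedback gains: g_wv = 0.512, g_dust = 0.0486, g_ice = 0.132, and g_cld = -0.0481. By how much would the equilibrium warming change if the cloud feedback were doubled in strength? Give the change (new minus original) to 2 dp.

-1.07 K

Original: g = 0.6445, ΔT = 3.2/(1−0.6445) = 9.0014 K.
With doubled cloud: g' = 0.5964, ΔT' = 3.2/(1−0.5964) = 7.9286 K.
Change = 7.9286 − 9.0014 = -1.07 K.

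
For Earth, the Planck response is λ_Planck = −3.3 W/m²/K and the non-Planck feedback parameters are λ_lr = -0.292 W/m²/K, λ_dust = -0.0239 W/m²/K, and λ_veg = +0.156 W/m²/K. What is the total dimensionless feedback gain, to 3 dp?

-0.048

Convert to gains: g_lr = -0.292/3.3 = -0.08848; g_dust = -0.0239/3.3 = -0.007242; g_veg = 0.156/3.3 = 0.04727.
Total gain g = -0.048452.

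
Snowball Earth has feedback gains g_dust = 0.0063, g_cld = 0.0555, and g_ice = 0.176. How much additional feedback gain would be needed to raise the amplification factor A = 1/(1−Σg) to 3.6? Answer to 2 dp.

0.48

Current total gain = 0.2378.
Target gain for A = 3.6: g* = 1 − 1/3.6 = 0.7222.
Additional gain needed = 0.7222 − 0.2378 = 0.48.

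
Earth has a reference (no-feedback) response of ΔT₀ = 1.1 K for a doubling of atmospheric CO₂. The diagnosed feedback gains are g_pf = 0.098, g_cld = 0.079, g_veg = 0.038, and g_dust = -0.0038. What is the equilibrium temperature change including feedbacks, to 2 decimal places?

Total gain g = 0.098 + 0.079 + 0.038 − 0.0038 = 0.2112.
Amplification A = 1/(1 − 0.2112) = 1.268.
ΔT = 1.1 × 1.268 = 1.39 K.

1.39 K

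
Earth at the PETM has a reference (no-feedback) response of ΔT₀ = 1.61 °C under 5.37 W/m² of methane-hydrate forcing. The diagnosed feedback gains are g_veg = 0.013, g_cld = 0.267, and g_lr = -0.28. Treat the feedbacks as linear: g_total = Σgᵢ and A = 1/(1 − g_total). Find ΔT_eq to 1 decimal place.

1.6 °C

Total gain g = 0.013 + 0.267 − 0.28 = 0.
Amplification A = 1/(1 + 0) = 1.
ΔT = 1.61 × 1 = 1.6 °C.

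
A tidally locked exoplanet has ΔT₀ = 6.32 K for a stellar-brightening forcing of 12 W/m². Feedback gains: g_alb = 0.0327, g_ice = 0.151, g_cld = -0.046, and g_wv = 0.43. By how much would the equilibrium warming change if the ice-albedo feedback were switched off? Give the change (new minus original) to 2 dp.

-3.78 K

Original: g = 0.5677, ΔT = 6.32/(1−0.5677) = 14.6195 K.
Without ice-albedo: g' = 0.4167, ΔT' = 6.32/(1−0.4167) = 10.8349 K.
Change = 10.8349 − 14.6195 = -3.78 K.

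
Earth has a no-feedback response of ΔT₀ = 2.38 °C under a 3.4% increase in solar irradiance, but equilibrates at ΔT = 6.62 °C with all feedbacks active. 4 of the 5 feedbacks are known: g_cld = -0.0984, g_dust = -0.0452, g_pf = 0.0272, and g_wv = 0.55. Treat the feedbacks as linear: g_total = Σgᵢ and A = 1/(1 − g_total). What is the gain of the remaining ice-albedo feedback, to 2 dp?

0.21

Amplification A = ΔT/ΔT₀ = 6.62/2.38 = 2.782.
Total gain g = 1 − 1/A = 1 − 1/2.782 = 0.6405.
Known gains sum to -0.0984 − 0.0452 + 0.0272 + 0.55 = 0.4336.
g_ice = 0.6405 − 0.4336 = 0.21.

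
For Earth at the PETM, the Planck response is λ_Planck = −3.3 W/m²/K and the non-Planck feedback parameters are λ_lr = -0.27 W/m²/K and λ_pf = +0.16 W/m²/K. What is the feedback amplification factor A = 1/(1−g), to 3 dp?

0.968

Convert to gains: g_lr = -0.27/3.3 = -0.08182; g_pf = 0.16/3.3 = 0.04848.
Total gain g = -0.03334.
A = 1/(1 + 0.03334) = 0.968.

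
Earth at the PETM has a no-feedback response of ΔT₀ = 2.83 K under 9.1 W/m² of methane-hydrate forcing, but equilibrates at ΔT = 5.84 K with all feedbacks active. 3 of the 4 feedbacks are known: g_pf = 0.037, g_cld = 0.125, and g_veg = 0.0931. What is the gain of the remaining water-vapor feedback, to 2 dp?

Amplification A = ΔT/ΔT₀ = 5.84/2.83 = 2.064.
Total gain g = 1 − 1/A = 1 − 1/2.064 = 0.5155.
Known gains sum to 0.037 + 0.125 + 0.0931 = 0.2551.
g_wv = 0.5155 − 0.2551 = 0.26.

0.26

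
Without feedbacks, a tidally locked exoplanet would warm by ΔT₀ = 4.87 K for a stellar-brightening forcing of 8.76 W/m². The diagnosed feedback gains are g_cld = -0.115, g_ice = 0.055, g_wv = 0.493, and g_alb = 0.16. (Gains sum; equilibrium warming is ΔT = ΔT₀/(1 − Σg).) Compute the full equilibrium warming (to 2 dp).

Total gain g = -0.115 + 0.055 + 0.493 + 0.16 = 0.593.
Amplification A = 1/(1 − 0.593) = 2.457.
ΔT = 4.87 × 2.457 = 11.97 K.

11.97 K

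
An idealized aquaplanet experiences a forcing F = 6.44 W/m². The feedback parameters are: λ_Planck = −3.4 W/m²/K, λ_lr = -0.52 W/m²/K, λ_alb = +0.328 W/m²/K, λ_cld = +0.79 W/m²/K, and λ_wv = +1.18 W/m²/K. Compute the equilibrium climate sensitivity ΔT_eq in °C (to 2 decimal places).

3.97 °C

Net feedback parameter λ = (−3.4) + (-0.52) + (+0.328) + (+0.79) + (+1.18) = -1.622 W/m²/K.
ΔT = −F/λ = −6.44/(-1.622) = 3.97 °C.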